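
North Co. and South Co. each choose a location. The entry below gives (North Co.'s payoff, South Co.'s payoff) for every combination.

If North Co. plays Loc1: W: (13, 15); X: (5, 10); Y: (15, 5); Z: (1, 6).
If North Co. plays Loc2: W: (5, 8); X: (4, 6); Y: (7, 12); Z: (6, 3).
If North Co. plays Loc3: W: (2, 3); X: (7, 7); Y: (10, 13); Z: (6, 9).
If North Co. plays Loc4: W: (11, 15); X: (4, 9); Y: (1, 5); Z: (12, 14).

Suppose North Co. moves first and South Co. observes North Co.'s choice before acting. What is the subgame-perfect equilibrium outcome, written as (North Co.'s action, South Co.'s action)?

(Loc1, W)

Backward induction with North Co. moving first.
- Loc1: South Co. compares 15, 10, 5, 6 and picks W; North Co. would get 13.
- Loc2: South Co. compares 8, 6, 12, 3 and picks Y; North Co. would get 7.
- Loc3: South Co. compares 3, 7, 13, 9 and picks Y; North Co. would get 10.
- Loc4: South Co. compares 15, 9, 5, 14 and picks W; North Co. would get 11.
Among 13, 7, 10, 11, the best is 13 at Loc1. Subgame-perfect outcome: (Loc1, W) with payoffs (13, 15).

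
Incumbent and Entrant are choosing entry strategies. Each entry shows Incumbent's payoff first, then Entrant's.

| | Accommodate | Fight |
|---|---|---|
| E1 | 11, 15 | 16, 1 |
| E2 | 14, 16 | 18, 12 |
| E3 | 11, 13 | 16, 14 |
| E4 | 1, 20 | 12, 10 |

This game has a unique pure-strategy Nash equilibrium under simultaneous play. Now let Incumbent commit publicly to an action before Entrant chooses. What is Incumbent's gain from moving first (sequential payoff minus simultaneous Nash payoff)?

2

Entrant best-responds to each possible Incumbent move:
- E1 → Entrant plays Accommodate (best of 15, 1); Incumbent gets 11.
- E2 → Entrant plays Accommodate (best of 16, 12); Incumbent gets 14.
- E3 → Entrant plays Fight (best of 13, 14); Incumbent gets 16.
- E4 → Entrant plays Accommodate (best of 20, 10); Incumbent gets 1.
Incumbent's induced payoffs are 11, 14, 16, 1, so Incumbent commits to E3. Subgame-perfect outcome: (E3, Fight) with payoffs (16, 14).
Under simultaneous play:
Incumbent's best replies: Accommodate→E2; Fight→E2.
Entrant's best replies: E1→Accommodate; E2→Accommodate; E3→Fight; E4→Accommodate.
Only (E2, Accommodate) has each player best-responding; Nash payoffs (14, 16).
Incumbent's commitment gain: 16 − 14 = 2.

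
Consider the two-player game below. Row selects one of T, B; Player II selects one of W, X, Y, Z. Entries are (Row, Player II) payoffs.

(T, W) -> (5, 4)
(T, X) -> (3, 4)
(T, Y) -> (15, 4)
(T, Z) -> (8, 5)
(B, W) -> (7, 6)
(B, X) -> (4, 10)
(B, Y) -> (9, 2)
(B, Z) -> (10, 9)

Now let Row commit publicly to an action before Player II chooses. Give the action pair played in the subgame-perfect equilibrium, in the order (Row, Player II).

Solve by backward induction (Row leads).
- T: BR = Z, leader payoff 8.
- B: BR = X, leader payoff 4.
Among 8, 4, the best is 8 at T. Subgame-perfect outcome: (T, Z) with payoffs (8, 5).

(T, Z)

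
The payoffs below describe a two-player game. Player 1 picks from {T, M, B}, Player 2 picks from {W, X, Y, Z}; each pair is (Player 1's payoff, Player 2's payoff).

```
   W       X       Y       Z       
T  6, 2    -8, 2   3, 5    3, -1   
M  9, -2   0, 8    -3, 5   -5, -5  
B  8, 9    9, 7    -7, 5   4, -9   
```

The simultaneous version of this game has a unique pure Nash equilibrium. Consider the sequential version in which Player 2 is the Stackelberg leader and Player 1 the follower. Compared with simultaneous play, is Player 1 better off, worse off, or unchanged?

Solve by backward induction (Player 2 leads).
- W: BR = M, leader payoff -2.
- X: BR = B, leader payoff 7.
- Y: BR = T, leader payoff 5.
- Z: BR = B, leader payoff -9.
Maximizing over -2, 7, 5, -9, Player 2 chooses X. Subgame-perfect outcome: (B, X) with payoffs (9, 7).
Now find the simultaneous Nash equilibrium.
Player 1's best replies: W→M; X→B; Y→T; Z→B.
Player 2's best replies: T→Y; M→X; B→W.
Only (T, Y) has each player best-responding; Nash payoffs (3, 5).
Player 1 earns 9 sequentially versus 3 at the Nash outcome: better off.

better off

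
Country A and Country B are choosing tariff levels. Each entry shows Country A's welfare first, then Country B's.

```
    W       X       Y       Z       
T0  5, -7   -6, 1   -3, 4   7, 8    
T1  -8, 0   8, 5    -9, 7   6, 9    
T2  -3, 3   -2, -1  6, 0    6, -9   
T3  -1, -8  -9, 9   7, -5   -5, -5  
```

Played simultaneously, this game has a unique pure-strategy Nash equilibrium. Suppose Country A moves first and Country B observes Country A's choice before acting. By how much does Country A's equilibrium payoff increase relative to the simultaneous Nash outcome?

Backward induction with Country A moving first.
- T0: Country B compares -7, 1, 4, 8 and picks Z; Country A would get 7.
- T1: Country B compares 0, 5, 7, 9 and picks Z; Country A would get 6.
- T2: Country B compares 3, -1, 0, -9 and picks W; Country A would get -3.
- T3: Country B compares -8, 9, -5, -5 and picks X; Country A would get -9.
Country A's induced payoffs are 7, 6, -3, -9, so Country A commits to T0. Subgame-perfect outcome: (T0, Z) with payoffs (7, 8).
For the simultaneous game, intersect best replies.
Country A's best replies: W→T0; X→T1; Y→T3; Z→T0.
Country B's best replies: T0→Z; T1→Z; T2→W; T3→X.
Only (T0, Z) has each player best-responding; Nash payoffs (7, 8).
Country A's commitment gain: 7 − 7 = 0.

0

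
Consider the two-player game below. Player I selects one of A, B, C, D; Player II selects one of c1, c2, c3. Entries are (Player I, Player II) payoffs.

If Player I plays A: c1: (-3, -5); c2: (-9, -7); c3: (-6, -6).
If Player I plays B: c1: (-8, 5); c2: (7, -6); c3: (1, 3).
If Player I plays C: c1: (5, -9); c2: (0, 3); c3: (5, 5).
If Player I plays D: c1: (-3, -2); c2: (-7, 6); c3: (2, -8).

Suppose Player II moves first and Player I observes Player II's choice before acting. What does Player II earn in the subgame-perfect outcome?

5

Backward induction with Player II moving first.
- c1: BR = C, leader payoff -9.
- c2: BR = B, leader payoff -6.
- c3: BR = C, leader payoff 5.
Maximizing over -9, -6, 5, Player II chooses c3. Subgame-perfect outcome: (C, c3) with payoffs (5, 5).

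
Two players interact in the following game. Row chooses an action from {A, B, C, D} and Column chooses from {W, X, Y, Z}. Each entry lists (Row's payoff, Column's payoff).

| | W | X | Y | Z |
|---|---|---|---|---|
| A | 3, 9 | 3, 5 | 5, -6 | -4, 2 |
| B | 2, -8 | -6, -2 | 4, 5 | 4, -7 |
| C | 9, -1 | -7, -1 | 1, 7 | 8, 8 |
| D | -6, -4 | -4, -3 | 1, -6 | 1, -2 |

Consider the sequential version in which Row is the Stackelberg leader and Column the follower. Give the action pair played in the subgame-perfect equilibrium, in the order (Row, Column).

Backward induction with Row moving first.
- A: Column compares 9, 5, -6, 2 and picks W; Row would get 3.
- B: Column compares -8, -2, 5, -7 and picks Y; Row would get 4.
- C: Column compares -1, -1, 7, 8 and picks Z; Row would get 8.
- D: Column compares -4, -3, -6, -2 and picks Z; Row would get 1.
Row's induced payoffs are 3, 4, 8, 1, so Row commits to C. Subgame-perfect outcome: (C, Z) with payoffs (8, 8).

(C, Z)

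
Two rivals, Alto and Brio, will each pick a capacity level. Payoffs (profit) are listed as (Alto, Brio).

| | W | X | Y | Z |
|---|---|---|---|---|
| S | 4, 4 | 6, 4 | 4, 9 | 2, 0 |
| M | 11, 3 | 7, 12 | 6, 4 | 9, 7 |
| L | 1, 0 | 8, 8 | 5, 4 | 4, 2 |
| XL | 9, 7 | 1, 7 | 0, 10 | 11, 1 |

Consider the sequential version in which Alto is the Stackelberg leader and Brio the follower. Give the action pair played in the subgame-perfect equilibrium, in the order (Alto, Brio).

(L, X)

Solve by backward induction (Alto leads).
- S: BR = Y, leader payoff 4.
- M: BR = X, leader payoff 7.
- L: BR = X, leader payoff 8.
- XL: BR = Y, leader payoff 0.
Alto's induced payoffs are 4, 7, 8, 0, so Alto commits to L. Subgame-perfect outcome: (L, X) with payoffs (8, 8).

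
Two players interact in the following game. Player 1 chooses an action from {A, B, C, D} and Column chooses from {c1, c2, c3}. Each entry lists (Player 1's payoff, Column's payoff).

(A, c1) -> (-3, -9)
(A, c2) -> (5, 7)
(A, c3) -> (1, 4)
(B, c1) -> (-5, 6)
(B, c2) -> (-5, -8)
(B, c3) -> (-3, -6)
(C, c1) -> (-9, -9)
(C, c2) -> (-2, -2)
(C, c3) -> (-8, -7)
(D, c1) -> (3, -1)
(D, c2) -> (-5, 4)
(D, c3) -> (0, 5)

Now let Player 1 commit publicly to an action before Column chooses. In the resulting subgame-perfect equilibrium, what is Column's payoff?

Work backward from Column's decision.
- A: Column compares -9, 7, 4 and picks c2; Player 1 would get 5.
- B: Column compares 6, -8, -6 and picks c1; Player 1 would get -5.
- C: Column compares -9, -2, -7 and picks c2; Player 1 would get -2.
- D: Column compares -1, 4, 5 and picks c3; Player 1 would get 0.
Maximizing over 5, -5, -2, 0, Player 1 chooses A. Subgame-perfect outcome: (A, c2) with payoffs (5, 7).

7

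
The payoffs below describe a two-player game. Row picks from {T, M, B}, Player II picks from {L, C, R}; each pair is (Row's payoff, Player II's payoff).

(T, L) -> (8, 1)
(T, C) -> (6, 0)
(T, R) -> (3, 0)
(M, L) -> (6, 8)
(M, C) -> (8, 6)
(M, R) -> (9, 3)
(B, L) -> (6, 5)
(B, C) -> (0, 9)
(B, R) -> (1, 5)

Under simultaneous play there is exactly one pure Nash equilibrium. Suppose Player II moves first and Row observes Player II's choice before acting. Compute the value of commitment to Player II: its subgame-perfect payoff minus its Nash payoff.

Backward induction with Player II moving first.
- L: BR = T, leader payoff 1.
- C: BR = M, leader payoff 6.
- R: BR = M, leader payoff 3.
Among 1, 6, 3, the best is 6 at C. Subgame-perfect outcome: (M, C) with payoffs (8, 6).
Now find the simultaneous Nash equilibrium.
Row's best replies: L→T; C→M; R→M.
Player II's best replies: T→L; M→L; B→C.
The unique mutual best reply is (T, L), giving (8, 1).
Player II's commitment gain: 6 − 1 = 5.

5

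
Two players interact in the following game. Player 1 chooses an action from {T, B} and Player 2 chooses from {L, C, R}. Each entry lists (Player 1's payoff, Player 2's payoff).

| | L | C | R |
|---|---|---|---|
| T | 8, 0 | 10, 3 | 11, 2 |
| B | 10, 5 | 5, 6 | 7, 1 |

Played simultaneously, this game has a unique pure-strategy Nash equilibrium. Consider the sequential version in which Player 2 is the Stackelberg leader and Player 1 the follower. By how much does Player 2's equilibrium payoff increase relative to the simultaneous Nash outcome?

Backward induction with Player 2 moving first.
- L: BR = B, leader payoff 5.
- C: BR = T, leader payoff 3.
- R: BR = T, leader payoff 2.
Maximizing over 5, 3, 2, Player 2 chooses L. Subgame-perfect outcome: (B, L) with payoffs (10, 5).
Now find the simultaneous Nash equilibrium.
Player 1's best replies: L→B; C→T; R→T.
Player 2's best replies: T→C; B→C.
Only (T, C) has each player best-responding; Nash payoffs (10, 3).
Player 2's commitment gain: 5 − 3 = 2.

2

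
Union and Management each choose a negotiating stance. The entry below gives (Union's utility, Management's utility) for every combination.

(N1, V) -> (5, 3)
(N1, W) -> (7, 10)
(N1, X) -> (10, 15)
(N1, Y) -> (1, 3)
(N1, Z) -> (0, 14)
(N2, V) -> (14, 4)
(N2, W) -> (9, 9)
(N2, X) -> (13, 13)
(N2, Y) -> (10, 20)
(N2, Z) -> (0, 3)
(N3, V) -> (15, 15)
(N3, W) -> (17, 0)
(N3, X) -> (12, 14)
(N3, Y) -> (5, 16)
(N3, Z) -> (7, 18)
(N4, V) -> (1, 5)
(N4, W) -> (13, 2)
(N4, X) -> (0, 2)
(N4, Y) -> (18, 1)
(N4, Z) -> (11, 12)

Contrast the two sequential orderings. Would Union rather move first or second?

second

If Union leads: Management's best replies are N1→X, N2→Y, N3→Z, N4→Z; Union's induced payoffs 10, 10, 7, 11; outcome (N4, Z), payoffs (11, 12).
If Management leads: Union's best replies are V→N3, W→N3, X→N2, Y→N4, Z→N4; Management's induced payoffs 15, 0, 13, 1, 12; outcome (N3, V), payoffs (15, 15).
Union gets 11 moving first and 15 moving second, so Union prefers to move second.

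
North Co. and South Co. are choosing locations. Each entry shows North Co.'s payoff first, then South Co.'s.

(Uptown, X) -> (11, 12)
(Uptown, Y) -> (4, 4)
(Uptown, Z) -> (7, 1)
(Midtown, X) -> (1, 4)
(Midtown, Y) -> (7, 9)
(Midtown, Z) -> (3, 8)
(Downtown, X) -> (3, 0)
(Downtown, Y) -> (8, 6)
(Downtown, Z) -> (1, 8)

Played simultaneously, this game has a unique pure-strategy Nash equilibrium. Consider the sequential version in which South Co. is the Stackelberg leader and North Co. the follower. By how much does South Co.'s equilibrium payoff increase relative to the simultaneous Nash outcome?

0

Solve by backward induction (South Co. leads).
- X: North Co. compares 11, 1, 3 and picks Uptown; South Co. would get 12.
- Y: North Co. compares 4, 7, 8 and picks Downtown; South Co. would get 6.
- Z: North Co. compares 7, 3, 1 and picks Uptown; South Co. would get 1.
Among 12, 6, 1, the best is 12 at X. Subgame-perfect outcome: (Uptown, X) with payoffs (11, 12).
Now find the simultaneous Nash equilibrium.
North Co.'s best replies: X→Uptown; Y→Downtown; Z→Uptown.
South Co.'s best replies: Uptown→X; Midtown→Y; Downtown→Z.
The unique mutual best reply is (Uptown, X), giving (11, 12).
South Co.'s commitment gain: 12 − 12 = 0.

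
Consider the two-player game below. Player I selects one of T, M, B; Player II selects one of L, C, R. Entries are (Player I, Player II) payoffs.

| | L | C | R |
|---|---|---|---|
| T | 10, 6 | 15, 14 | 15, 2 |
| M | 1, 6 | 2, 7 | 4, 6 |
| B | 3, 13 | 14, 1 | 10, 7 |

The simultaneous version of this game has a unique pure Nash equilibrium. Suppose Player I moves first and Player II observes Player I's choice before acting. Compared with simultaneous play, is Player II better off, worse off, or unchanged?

unchanged

Solve by backward induction (Player I leads).
- T: Player II compares 6, 14, 2 and picks C; Player I would get 15.
- M: Player II compares 6, 7, 6 and picks C; Player I would get 2.
- B: Player II compares 13, 1, 7 and picks L; Player I would get 3.
Among 15, 2, 3, the best is 15 at T. Subgame-perfect outcome: (T, C) with payoffs (15, 14).
Now find the simultaneous Nash equilibrium.
Player I's best replies: L→T; C→T; R→T.
Player II's best replies: T→C; M→C; B→L.
Only (T, C) has each player best-responding; Nash payoffs (15, 14).
Player II earns 14 sequentially versus 14 at the Nash outcome: unchanged.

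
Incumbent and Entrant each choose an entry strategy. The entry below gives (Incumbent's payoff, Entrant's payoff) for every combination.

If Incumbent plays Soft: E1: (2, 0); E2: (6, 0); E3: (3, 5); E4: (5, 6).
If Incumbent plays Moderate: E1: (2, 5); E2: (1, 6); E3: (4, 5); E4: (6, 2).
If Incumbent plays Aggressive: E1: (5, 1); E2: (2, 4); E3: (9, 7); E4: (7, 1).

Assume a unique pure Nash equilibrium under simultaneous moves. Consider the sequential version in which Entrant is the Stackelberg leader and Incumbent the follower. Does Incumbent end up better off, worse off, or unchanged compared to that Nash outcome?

Incumbent best-responds to each possible Entrant move:
- E1: BR = Aggressive, leader payoff 1.
- E2: BR = Soft, leader payoff 0.
- E3: BR = Aggressive, leader payoff 7.
- E4: BR = Aggressive, leader payoff 1.
Entrant's induced payoffs are 1, 0, 7, 1, so Entrant commits to E3. Subgame-perfect outcome: (Aggressive, E3) with payoffs (9, 7).
Under simultaneous play:
Incumbent's best replies: E1→Aggressive; E2→Soft; E3→Aggressive; E4→Aggressive.
Entrant's best replies: Soft→E4; Moderate→E2; Aggressive→E3.
The unique mutual best reply is (Aggressive, E3), giving (9, 7).
Incumbent earns 9 sequentially versus 9 at the Nash outcome: unchanged.

unchanged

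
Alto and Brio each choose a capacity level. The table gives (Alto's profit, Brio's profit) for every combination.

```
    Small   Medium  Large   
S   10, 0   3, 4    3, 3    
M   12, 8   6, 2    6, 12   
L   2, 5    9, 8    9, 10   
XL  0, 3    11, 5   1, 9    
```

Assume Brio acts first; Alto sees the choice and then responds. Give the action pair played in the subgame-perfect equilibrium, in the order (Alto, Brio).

Solve by backward induction (Brio leads).
- Small: Alto compares 10, 12, 2, 0 and picks M; Brio would get 8.
- Medium: Alto compares 3, 6, 9, 11 and picks XL; Brio would get 5.
- Large: Alto compares 3, 6, 9, 1 and picks L; Brio would get 10.
Maximizing over 8, 5, 10, Brio chooses Large. Subgame-perfect outcome: (L, Large) with payoffs (9, 10).

(L, Large)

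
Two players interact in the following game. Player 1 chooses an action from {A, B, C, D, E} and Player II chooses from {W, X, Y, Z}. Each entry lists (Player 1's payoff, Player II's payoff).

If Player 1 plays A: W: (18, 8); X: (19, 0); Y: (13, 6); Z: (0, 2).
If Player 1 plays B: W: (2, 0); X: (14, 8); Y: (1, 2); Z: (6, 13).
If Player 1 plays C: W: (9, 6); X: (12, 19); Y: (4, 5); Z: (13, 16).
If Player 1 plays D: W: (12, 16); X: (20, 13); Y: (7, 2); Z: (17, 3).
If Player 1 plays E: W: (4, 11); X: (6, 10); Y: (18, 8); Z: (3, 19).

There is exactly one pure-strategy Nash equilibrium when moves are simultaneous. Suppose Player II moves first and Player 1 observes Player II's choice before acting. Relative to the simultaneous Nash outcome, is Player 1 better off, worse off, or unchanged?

better off

Backward induction with Player II moving first.
- W → Player 1 plays A (best of 18, 2, 9, 12, 4); Player II gets 8.
- X → Player 1 plays D (best of 19, 14, 12, 20, 6); Player II gets 13.
- Y → Player 1 plays E (best of 13, 1, 4, 7, 18); Player II gets 8.
- Z → Player 1 plays D (best of 0, 6, 13, 17, 3); Player II gets 3.
Maximizing over 8, 13, 8, 3, Player II chooses X. Subgame-perfect outcome: (D, X) with payoffs (20, 13).
Now find the simultaneous Nash equilibrium.
Player 1's best replies: W→A; X→D; Y→E; Z→D.
Player II's best replies: A→W; B→Z; C→X; D→W; E→Z.
The unique mutual best reply is (A, W), giving (18, 8).
Player 1 earns 20 sequentially versus 18 at the Nash outcome: better off.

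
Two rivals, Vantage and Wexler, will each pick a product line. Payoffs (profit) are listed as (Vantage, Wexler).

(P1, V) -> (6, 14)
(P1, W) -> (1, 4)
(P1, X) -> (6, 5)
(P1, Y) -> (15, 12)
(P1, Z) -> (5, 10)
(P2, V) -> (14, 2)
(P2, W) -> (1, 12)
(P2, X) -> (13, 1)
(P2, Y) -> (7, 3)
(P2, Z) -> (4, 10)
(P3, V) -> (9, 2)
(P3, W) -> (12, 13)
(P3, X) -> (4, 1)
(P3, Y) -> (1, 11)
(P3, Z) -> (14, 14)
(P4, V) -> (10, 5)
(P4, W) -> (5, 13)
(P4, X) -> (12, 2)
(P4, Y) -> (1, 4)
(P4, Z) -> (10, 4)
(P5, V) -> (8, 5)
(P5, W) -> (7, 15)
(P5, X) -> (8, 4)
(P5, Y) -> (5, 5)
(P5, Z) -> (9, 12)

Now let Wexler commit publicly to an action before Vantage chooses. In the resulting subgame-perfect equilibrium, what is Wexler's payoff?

14

Vantage best-responds to each possible Wexler move:
- V: Vantage compares 6, 14, 9, 10, 8 and picks P2; Wexler would get 2.
- W: Vantage compares 1, 1, 12, 5, 7 and picks P3; Wexler would get 13.
- X: Vantage compares 6, 13, 4, 12, 8 and picks P2; Wexler would get 1.
- Y: Vantage compares 15, 7, 1, 1, 5 and picks P1; Wexler would get 12.
- Z: Vantage compares 5, 4, 14, 10, 9 and picks P3; Wexler would get 14.
Among 2, 13, 1, 12, 14, the best is 14 at Z. Subgame-perfect outcome: (P3, Z) with payoffs (14, 14).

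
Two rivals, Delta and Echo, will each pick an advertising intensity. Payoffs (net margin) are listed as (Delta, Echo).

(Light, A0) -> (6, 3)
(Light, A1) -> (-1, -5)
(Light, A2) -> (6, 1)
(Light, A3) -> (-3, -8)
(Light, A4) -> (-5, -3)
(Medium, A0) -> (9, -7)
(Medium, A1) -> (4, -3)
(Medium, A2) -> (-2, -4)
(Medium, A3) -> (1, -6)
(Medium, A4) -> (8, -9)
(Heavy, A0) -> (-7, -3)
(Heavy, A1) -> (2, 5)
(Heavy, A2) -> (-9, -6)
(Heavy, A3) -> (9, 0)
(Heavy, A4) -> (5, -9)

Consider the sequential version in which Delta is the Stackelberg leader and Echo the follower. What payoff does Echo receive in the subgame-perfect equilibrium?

Backward induction with Delta moving first.
- Light → Echo plays A0 (best of 3, -5, 1, -8, -3); Delta gets 6.
- Medium → Echo plays A1 (best of -7, -3, -4, -6, -9); Delta gets 4.
- Heavy → Echo plays A1 (best of -3, 5, -6, 0, -9); Delta gets 2.
Maximizing over 6, 4, 2, Delta chooses Light. Subgame-perfect outcome: (Light, A0) with payoffs (6, 3).

3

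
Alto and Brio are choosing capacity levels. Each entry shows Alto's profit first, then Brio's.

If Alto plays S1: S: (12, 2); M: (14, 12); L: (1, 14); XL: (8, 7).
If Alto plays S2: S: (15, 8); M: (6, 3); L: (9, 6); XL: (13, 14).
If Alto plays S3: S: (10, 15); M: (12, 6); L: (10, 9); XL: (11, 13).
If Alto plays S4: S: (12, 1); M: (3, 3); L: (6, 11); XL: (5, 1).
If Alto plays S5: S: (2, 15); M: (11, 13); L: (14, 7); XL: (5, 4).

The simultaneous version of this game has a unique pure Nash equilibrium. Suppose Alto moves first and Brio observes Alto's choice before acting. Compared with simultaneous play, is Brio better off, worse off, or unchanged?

Backward induction with Alto moving first.
- S1: Brio compares 2, 12, 14, 7 and picks L; Alto would get 1.
- S2: Brio compares 8, 3, 6, 14 and picks XL; Alto would get 13.
- S3: Brio compares 15, 6, 9, 13 and picks S; Alto would get 10.
- S4: Brio compares 1, 3, 11, 1 and picks L; Alto would get 6.
- S5: Brio compares 15, 13, 7, 4 and picks S; Alto would get 2.
Maximizing over 1, 13, 10, 6, 2, Alto chooses S2. Subgame-perfect outcome: (S2, XL) with payoffs (13, 14).
For the simultaneous game, intersect best replies.
Alto's best replies: S→S2; M→S1; L→S5; XL→S2.
Brio's best replies: S1→L; S2→XL; S3→S; S4→L; S5→S.
Only (S2, XL) has each player best-responding; Nash payoffs (13, 14).
Brio earns 14 sequentially versus 14 at the Nash outcome: unchanged.

unchanged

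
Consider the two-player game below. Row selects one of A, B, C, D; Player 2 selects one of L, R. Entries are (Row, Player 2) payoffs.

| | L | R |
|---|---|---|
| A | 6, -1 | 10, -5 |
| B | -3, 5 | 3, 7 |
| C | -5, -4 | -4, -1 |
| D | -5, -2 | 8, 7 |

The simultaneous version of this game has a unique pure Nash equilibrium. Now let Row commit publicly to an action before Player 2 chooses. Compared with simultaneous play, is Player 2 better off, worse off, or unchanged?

Work backward from Player 2's decision.
- A: Player 2 compares -1, -5 and picks L; Row would get 6.
- B: Player 2 compares 5, 7 and picks R; Row would get 3.
- C: Player 2 compares -4, -1 and picks R; Row would get -4.
- D: Player 2 compares -2, 7 and picks R; Row would get 8.
Among 6, 3, -4, 8, the best is 8 at D. Subgame-perfect outcome: (D, R) with payoffs (8, 7).
For the simultaneous game, intersect best replies.
Row's best replies: L→A; R→A.
Player 2's best replies: A→L; B→R; C→R; D→R.
The unique mutual best reply is (A, L), giving (6, -1).
Player 2 earns 7 sequentially versus -1 at the Nash outcome: better off.

better off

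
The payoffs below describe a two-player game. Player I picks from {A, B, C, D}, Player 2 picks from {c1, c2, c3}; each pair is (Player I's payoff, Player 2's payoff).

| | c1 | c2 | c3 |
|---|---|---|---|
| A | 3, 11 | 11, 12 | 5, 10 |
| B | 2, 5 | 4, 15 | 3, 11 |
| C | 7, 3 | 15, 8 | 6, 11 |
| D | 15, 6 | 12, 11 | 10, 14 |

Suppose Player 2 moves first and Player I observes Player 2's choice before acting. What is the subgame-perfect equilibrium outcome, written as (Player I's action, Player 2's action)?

Solve by backward induction (Player 2 leads).
- c1 → Player I plays D (best of 3, 2, 7, 15); Player 2 gets 6.
- c2 → Player I plays C (best of 11, 4, 15, 12); Player 2 gets 8.
- c3 → Player I plays D (best of 5, 3, 6, 10); Player 2 gets 14.
Player 2's induced payoffs are 6, 8, 14, so Player 2 commits to c3. Subgame-perfect outcome: (D, c3) with payoffs (10, 14).

(D, c3)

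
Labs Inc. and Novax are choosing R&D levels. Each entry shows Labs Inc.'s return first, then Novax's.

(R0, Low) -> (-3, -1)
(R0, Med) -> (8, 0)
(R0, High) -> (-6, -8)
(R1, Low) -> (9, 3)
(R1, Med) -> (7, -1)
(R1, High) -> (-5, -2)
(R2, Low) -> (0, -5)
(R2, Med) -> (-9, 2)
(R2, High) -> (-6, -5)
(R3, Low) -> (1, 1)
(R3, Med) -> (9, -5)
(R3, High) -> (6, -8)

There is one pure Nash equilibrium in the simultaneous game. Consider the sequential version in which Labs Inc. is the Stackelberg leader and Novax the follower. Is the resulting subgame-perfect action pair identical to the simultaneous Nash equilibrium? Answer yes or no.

Novax best-responds to each possible Labs Inc. move:
- R0: Novax compares -1, 0, -8 and picks Med; Labs Inc. would get 8.
- R1: Novax compares 3, -1, -2 and picks Low; Labs Inc. would get 9.
- R2: Novax compares -5, 2, -5 and picks Med; Labs Inc. would get -9.
- R3: Novax compares 1, -5, -8 and picks Low; Labs Inc. would get 1.
Maximizing over 8, 9, -9, 1, Labs Inc. chooses R1. Subgame-perfect outcome: (R1, Low) with payoffs (9, 3).
For the simultaneous game, intersect best replies.
Labs Inc.'s best replies: Low→R1; Med→R3; High→R3.
Novax's best replies: R0→Med; R1→Low; R2→Med; R3→Low.
The unique mutual best reply is (R1, Low), giving (9, 3).
Sequential outcome (R1, Low) coincides with the Nash profile (R1, Low).

yes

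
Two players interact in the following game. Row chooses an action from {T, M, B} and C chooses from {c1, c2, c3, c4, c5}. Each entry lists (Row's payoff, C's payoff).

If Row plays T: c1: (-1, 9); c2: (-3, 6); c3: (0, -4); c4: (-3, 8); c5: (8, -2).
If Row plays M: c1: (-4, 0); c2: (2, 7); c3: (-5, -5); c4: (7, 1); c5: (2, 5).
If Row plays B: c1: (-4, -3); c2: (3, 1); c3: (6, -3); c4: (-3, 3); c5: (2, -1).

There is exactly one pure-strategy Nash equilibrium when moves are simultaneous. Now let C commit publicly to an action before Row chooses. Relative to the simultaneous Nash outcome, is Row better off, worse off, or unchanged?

Row best-responds to each possible C move:
- c1 → Row plays T (best of -1, -4, -4); C gets 9.
- c2 → Row plays B (best of -3, 2, 3); C gets 1.
- c3 → Row plays B (best of 0, -5, 6); C gets -3.
- c4 → Row plays M (best of -3, 7, -3); C gets 1.
- c5 → Row plays T (best of 8, 2, 2); C gets -2.
Maximizing over 9, 1, -3, 1, -2, C chooses c1. Subgame-perfect outcome: (T, c1) with payoffs (-1, 9).
For the simultaneous game, intersect best replies.
Row's best replies: c1→T; c2→B; c3→B; c4→M; c5→T.
C's best replies: T→c1; M→c2; B→c4.
Only (T, c1) has each player best-responding; Nash payoffs (-1, 9).
Row earns -1 sequentially versus -1 at the Nash outcome: unchanged.

unchanged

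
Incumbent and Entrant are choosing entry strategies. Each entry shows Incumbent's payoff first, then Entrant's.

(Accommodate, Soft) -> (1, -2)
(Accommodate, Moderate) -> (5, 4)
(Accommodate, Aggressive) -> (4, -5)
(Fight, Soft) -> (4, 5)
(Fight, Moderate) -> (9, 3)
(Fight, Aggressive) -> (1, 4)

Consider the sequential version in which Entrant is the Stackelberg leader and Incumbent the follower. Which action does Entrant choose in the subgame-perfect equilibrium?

Work backward from Incumbent's decision.
- Soft: Incumbent compares 1, 4 and picks Fight; Entrant would get 5.
- Moderate: Incumbent compares 5, 9 and picks Fight; Entrant would get 3.
- Aggressive: Incumbent compares 4, 1 and picks Accommodate; Entrant would get -5.
Maximizing over 5, 3, -5, Entrant chooses Soft. Subgame-perfect outcome: (Fight, Soft) with payoffs (4, 5).

Soft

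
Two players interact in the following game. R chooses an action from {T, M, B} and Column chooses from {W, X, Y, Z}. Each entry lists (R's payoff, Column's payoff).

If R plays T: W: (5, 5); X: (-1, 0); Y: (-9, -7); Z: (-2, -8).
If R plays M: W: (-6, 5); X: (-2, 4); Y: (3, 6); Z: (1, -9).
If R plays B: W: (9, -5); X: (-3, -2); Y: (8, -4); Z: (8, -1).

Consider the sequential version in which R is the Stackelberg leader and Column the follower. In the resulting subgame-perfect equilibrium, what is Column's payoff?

Column best-responds to each possible R move:
- T: Column compares 5, 0, -7, -8 and picks W; R would get 5.
- M: Column compares 5, 4, 6, -9 and picks Y; R would get 3.
- B: Column compares -5, -2, -4, -1 and picks Z; R would get 8.
Among 5, 3, 8, the best is 8 at B. Subgame-perfect outcome: (B, Z) with payoffs (8, -1).

-1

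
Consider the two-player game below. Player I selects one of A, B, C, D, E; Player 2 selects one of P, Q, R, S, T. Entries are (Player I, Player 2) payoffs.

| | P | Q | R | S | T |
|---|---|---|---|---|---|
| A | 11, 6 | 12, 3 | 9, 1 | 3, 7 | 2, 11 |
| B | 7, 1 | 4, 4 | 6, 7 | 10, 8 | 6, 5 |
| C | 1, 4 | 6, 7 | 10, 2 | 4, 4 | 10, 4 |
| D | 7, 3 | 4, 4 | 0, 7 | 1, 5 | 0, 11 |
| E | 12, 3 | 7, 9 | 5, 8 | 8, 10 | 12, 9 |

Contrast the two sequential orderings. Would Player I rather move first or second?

second

If Player I leads: Player 2's best replies are A→T, B→S, C→Q, D→T, E→S; Player I's induced payoffs 2, 10, 6, 0, 8; outcome (B, S), payoffs (10, 8).
If Player 2 leads: Player I's best replies are P→E, Q→A, R→C, S→B, T→E; Player 2's induced payoffs 3, 3, 2, 8, 9; outcome (E, T), payoffs (12, 9).
Player I gets 10 moving first and 12 moving second, so Player I prefers to move second.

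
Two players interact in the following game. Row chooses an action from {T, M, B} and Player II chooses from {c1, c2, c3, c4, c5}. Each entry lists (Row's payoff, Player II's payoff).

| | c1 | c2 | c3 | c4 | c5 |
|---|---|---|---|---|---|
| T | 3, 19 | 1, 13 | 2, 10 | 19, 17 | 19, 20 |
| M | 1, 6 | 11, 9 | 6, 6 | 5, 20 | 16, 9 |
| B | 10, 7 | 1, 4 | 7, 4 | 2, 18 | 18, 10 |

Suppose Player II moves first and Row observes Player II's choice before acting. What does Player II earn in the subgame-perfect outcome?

20

Row best-responds to each possible Player II move:
- c1: Row compares 3, 1, 10 and picks B; Player II would get 7.
- c2: Row compares 1, 11, 1 and picks M; Player II would get 9.
- c3: Row compares 2, 6, 7 and picks B; Player II would get 4.
- c4: Row compares 19, 5, 2 and picks T; Player II would get 17.
- c5: Row compares 19, 16, 18 and picks T; Player II would get 20.
Player II's induced payoffs are 7, 9, 4, 17, 20, so Player II commits to c5. Subgame-perfect outcome: (T, c5) with payoffs (19, 20).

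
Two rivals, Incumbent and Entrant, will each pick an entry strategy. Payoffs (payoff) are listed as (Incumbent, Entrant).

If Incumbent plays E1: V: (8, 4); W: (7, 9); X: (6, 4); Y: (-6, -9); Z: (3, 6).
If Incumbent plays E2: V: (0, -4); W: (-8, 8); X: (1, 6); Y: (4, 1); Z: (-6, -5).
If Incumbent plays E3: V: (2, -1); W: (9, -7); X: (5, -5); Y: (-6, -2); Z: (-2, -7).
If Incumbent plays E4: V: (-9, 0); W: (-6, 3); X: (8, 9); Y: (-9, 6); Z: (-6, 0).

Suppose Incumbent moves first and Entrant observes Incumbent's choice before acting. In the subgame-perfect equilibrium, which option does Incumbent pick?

E4

Entrant best-responds to each possible Incumbent move:
- E1: BR = W, leader payoff 7.
- E2: BR = W, leader payoff -8.
- E3: BR = V, leader payoff 2.
- E4: BR = X, leader payoff 8.
Maximizing over 7, -8, 2, 8, Incumbent chooses E4. Subgame-perfect outcome: (E4, X) with payoffs (8, 9).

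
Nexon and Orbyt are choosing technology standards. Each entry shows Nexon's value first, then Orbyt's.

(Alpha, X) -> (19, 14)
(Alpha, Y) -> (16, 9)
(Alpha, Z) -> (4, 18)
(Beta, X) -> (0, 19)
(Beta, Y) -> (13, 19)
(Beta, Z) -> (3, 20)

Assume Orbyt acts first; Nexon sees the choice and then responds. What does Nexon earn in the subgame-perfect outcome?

4

Backward induction with Orbyt moving first.
- X → Nexon plays Alpha (best of 19, 0); Orbyt gets 14.
- Y → Nexon plays Alpha (best of 16, 13); Orbyt gets 9.
- Z → Nexon plays Alpha (best of 4, 3); Orbyt gets 18.
Maximizing over 14, 9, 18, Orbyt chooses Z. Subgame-perfect outcome: (Alpha, Z) with payoffs (4, 18).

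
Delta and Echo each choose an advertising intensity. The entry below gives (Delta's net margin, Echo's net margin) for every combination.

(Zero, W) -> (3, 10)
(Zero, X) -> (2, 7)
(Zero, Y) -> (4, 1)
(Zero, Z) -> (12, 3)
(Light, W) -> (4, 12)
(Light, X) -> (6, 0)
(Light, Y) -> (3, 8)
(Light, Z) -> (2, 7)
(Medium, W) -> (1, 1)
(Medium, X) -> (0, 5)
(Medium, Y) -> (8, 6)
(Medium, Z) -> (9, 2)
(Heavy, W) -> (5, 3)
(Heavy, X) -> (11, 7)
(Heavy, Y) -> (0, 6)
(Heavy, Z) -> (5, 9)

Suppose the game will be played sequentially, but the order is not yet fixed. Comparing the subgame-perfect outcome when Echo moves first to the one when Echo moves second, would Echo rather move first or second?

first

If Delta leads: Echo's best replies are Zero→W, Light→W, Medium→Y, Heavy→Z; Delta's induced payoffs 3, 4, 8, 5; outcome (Medium, Y), payoffs (8, 6).
If Echo leads: Delta's best replies are W→Heavy, X→Heavy, Y→Medium, Z→Zero; Echo's induced payoffs 3, 7, 6, 3; outcome (Heavy, X), payoffs (11, 7).
Echo gets 7 moving first and 6 moving second, so Echo prefers to move first.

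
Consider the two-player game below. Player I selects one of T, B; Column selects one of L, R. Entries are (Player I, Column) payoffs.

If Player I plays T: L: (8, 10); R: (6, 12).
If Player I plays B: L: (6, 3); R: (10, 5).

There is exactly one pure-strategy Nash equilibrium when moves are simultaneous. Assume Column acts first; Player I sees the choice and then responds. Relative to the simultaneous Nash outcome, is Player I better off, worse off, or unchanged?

Player I best-responds to each possible Column move:
- L → Player I plays T (best of 8, 6); Column gets 10.
- R → Player I plays B (best of 6, 10); Column gets 5.
Column's induced payoffs are 10, 5, so Column commits to L. Subgame-perfect outcome: (T, L) with payoffs (8, 10).
Now find the simultaneous Nash equilibrium.
Player I's best replies: L→T; R→B.
Column's best replies: T→R; B→R.
The unique mutual best reply is (B, R), giving (10, 5).
Player I earns 8 sequentially versus 10 at the Nash outcome: worse off.

worse off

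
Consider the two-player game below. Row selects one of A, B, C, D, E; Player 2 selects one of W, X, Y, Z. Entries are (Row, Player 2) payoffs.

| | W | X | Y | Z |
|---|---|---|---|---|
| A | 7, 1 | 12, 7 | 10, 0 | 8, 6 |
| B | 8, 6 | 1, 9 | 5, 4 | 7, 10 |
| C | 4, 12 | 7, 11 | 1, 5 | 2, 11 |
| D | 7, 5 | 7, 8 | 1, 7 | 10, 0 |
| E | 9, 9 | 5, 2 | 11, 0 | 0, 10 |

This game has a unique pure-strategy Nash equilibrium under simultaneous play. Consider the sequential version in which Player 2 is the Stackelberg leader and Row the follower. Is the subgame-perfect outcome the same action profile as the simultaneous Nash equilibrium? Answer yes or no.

no

Backward induction with Player 2 moving first.
- W → Row plays E (best of 7, 8, 4, 7, 9); Player 2 gets 9.
- X → Row plays A (best of 12, 1, 7, 7, 5); Player 2 gets 7.
- Y → Row plays E (best of 10, 5, 1, 1, 11); Player 2 gets 0.
- Z → Row plays D (best of 8, 7, 2, 10, 0); Player 2 gets 0.
Maximizing over 9, 7, 0, 0, Player 2 chooses W. Subgame-perfect outcome: (E, W) with payoffs (9, 9).
Under simultaneous play:
Row's best replies: W→E; X→A; Y→E; Z→D.
Player 2's best replies: A→X; B→Z; C→W; D→X; E→Z.
Only (A, X) has each player best-responding; Nash payoffs (12, 7).
Sequential outcome (E, W) differs from the Nash profile (A, X).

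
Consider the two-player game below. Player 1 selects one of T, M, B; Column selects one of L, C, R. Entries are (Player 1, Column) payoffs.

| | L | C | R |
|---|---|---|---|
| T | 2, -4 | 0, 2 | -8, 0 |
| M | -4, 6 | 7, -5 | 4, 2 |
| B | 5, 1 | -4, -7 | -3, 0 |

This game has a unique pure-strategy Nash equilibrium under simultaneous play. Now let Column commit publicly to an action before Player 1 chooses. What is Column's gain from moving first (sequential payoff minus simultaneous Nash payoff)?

Player 1 best-responds to each possible Column move:
- L: Player 1 compares 2, -4, 5 and picks B; Column would get 1.
- C: Player 1 compares 0, 7, -4 and picks M; Column would get -5.
- R: Player 1 compares -8, 4, -3 and picks M; Column would get 2.
Maximizing over 1, -5, 2, Column chooses R. Subgame-perfect outcome: (M, R) with payoffs (4, 2).
Under simultaneous play:
Player 1's best replies: L→B; C→M; R→M.
Column's best replies: T→C; M→L; B→L.
The unique mutual best reply is (B, L), giving (5, 1).
Column's commitment gain: 2 − 1 = 1.

1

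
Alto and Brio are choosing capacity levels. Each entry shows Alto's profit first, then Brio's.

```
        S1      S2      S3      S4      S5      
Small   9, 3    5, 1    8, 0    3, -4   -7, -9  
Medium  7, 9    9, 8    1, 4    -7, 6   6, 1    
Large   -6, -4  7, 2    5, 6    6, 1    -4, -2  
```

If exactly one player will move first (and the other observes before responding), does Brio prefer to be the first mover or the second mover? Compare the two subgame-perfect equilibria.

If Alto leads: Brio's best replies are Small→S1, Medium→S1, Large→S3; Alto's induced payoffs 9, 7, 5; outcome (Small, S1), payoffs (9, 3).
If Brio leads: Alto's best replies are S1→Small, S2→Medium, S3→Small, S4→Large, S5→Medium; Brio's induced payoffs 3, 8, 0, 1, 1; outcome (Medium, S2), payoffs (9, 8).
Brio gets 8 moving first and 3 moving second, so Brio prefers to move first.

first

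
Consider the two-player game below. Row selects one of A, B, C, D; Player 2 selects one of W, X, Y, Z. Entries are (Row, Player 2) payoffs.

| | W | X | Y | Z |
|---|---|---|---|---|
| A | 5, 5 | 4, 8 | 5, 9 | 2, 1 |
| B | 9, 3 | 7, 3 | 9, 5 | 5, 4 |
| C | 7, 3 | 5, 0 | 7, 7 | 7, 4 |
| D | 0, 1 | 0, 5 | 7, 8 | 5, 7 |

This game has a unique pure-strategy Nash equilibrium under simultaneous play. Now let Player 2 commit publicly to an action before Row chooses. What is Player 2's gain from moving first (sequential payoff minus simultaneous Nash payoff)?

0

Solve by backward induction (Player 2 leads).
- W: BR = B, leader payoff 3.
- X: BR = B, leader payoff 3.
- Y: BR = B, leader payoff 5.
- Z: BR = C, leader payoff 4.
Player 2's induced payoffs are 3, 3, 5, 4, so Player 2 commits to Y. Subgame-perfect outcome: (B, Y) with payoffs (9, 5).
For the simultaneous game, intersect best replies.
Row's best replies: W→B; X→B; Y→B; Z→C.
Player 2's best replies: A→Y; B→Y; C→Y; D→Y.
Only (B, Y) has each player best-responding; Nash payoffs (9, 5).
Player 2's commitment gain: 5 − 5 = 0.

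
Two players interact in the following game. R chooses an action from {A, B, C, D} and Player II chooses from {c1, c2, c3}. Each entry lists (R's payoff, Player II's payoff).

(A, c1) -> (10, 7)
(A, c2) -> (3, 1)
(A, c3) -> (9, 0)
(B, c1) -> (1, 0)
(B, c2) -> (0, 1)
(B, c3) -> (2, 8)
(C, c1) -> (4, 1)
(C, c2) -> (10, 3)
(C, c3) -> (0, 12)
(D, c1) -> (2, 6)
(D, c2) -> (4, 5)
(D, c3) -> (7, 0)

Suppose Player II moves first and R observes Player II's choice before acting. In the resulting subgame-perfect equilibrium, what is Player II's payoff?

7

R best-responds to each possible Player II move:
- c1 → R plays A (best of 10, 1, 4, 2); Player II gets 7.
- c2 → R plays C (best of 3, 0, 10, 4); Player II gets 3.
- c3 → R plays A (best of 9, 2, 0, 7); Player II gets 0.
Maximizing over 7, 3, 0, Player II chooses c1. Subgame-perfect outcome: (A, c1) with payoffs (10, 7).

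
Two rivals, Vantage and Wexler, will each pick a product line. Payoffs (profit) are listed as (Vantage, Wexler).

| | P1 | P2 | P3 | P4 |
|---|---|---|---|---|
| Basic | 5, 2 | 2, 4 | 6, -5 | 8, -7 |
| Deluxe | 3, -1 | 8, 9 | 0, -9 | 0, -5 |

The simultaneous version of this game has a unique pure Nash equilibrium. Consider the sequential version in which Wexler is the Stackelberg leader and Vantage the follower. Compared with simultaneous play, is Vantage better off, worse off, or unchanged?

unchanged

Work backward from Vantage's decision.
- P1 → Vantage plays Basic (best of 5, 3); Wexler gets 2.
- P2 → Vantage plays Deluxe (best of 2, 8); Wexler gets 9.
- P3 → Vantage plays Basic (best of 6, 0); Wexler gets -5.
- P4 → Vantage plays Basic (best of 8, 0); Wexler gets -7.
Among 2, 9, -5, -7, the best is 9 at P2. Subgame-perfect outcome: (Deluxe, P2) with payoffs (8, 9).
Under simultaneous play:
Vantage's best replies: P1→Basic; P2→Deluxe; P3→Basic; P4→Basic.
Wexler's best replies: Basic→P2; Deluxe→P2.
The unique mutual best reply is (Deluxe, P2), giving (8, 9).
Vantage earns 8 sequentially versus 8 at the Nash outcome: unchanged.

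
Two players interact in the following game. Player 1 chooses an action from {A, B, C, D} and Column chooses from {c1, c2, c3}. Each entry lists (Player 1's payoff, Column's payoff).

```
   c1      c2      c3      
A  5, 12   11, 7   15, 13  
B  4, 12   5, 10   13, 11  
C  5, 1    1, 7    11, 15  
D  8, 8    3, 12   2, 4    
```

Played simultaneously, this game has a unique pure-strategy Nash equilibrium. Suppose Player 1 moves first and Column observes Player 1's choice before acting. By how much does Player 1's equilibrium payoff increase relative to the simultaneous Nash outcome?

0

Column best-responds to each possible Player 1 move:
- A → Column plays c3 (best of 12, 7, 13); Player 1 gets 15.
- B → Column plays c1 (best of 12, 10, 11); Player 1 gets 4.
- C → Column plays c3 (best of 1, 7, 15); Player 1 gets 11.
- D → Column plays c2 (best of 8, 12, 4); Player 1 gets 3.
Among 15, 4, 11, 3, the best is 15 at A. Subgame-perfect outcome: (A, c3) with payoffs (15, 13).
Under simultaneous play:
Player 1's best replies: c1→D; c2→A; c3→A.
Column's best replies: A→c3; B→c1; C→c3; D→c2.
Only (A, c3) has each player best-responding; Nash payoffs (15, 13).
Player 1's commitment gain: 15 − 15 = 0.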